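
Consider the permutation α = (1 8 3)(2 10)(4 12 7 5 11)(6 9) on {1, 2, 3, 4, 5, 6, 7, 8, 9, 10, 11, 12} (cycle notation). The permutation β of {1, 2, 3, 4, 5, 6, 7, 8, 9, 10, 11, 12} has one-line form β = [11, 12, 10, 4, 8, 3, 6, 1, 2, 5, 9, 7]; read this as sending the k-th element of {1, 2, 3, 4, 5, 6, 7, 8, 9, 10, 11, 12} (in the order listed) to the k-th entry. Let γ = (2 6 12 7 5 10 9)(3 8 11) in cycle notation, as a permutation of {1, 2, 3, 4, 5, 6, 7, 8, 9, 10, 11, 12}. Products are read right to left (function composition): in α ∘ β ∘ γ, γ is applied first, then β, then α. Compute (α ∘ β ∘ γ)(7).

3

Apply the permutations in order: γ(7) = 5, then β(5) = 8, then α(8) = 3. So (α ∘ β ∘ γ)(7) = 3.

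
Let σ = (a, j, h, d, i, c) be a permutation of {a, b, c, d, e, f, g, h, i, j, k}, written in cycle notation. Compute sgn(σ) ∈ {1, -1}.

The cycle lengths are 6, 1, 1, 1, 1, 1.
A cycle of length ℓ contributes ℓ−1 transpositions, so σ is a product of 5 transpositions — odd.

-1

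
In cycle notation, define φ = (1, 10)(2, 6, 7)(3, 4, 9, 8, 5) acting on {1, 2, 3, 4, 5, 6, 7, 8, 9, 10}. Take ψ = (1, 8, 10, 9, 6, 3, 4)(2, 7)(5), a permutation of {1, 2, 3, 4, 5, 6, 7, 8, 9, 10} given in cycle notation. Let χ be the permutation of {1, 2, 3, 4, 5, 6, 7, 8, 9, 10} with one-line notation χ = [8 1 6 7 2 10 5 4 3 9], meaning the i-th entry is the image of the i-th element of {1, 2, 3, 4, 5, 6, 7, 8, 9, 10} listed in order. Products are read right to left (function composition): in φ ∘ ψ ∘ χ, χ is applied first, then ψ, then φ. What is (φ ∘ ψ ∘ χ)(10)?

Apply the permutations in order: χ(10) = 9, then ψ(9) = 6, then φ(6) = 7. So (φ ∘ ψ ∘ χ)(10) = 7.

7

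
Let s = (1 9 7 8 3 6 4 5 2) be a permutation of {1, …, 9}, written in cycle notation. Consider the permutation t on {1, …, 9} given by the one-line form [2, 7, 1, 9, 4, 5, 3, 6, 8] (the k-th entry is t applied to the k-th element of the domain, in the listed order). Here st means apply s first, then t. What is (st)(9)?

(st)(9) = t(s(9)). s(9) = 7, then t(7) = 3. So (st)(9) = 3.

3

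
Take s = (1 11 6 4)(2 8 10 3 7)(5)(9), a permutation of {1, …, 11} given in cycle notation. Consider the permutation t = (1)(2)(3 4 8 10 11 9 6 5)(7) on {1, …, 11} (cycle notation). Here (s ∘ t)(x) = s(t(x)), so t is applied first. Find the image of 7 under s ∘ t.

(s ∘ t)(7) = s(t(7)). t(7) = 7, then s(7) = 2. So (s ∘ t)(7) = 2.

2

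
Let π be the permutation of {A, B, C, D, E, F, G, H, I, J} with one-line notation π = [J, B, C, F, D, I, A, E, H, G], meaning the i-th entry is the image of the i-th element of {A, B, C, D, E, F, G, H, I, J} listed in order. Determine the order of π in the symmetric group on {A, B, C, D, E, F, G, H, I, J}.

15

Writing π as disjoint cycles, the cycle lengths are 5, 3, 1, 1.
The order is lcm(5, 3) = 15.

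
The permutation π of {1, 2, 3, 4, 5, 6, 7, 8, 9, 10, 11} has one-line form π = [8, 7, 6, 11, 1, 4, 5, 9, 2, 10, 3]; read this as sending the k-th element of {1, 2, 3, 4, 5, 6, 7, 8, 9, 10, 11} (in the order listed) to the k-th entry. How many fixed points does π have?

1

The fixed points (elements with π(x) = x) are {10}, so there is 1.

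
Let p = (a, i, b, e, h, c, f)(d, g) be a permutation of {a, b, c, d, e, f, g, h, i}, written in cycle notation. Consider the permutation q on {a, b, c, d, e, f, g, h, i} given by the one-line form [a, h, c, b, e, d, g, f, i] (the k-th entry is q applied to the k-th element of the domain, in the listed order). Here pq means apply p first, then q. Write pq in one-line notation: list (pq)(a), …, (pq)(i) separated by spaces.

i e d g f a b c h

(pq)(x) = q(p(x)). Computing each image: q(p(a)) = q(i) = i, q(p(b)) = q(e) = e, q(p(c)) = q(f) = d, q(p(d)) = q(g) = g, q(p(e)) = q(h) = f, q(p(f)) = q(a) = a, q(p(g)) = q(d) = b, q(p(h)) = q(c) = c, q(p(i)) = q(b) = h.
Hence pq = [i e d g f a b c h].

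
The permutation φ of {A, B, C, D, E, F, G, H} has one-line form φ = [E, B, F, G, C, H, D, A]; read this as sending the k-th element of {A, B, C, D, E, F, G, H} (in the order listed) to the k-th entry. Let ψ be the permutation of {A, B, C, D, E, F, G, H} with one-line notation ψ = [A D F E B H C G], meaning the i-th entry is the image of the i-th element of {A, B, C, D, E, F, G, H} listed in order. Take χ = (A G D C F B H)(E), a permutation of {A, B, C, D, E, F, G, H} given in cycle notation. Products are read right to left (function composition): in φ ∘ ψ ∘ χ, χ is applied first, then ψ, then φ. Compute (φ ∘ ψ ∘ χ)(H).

E

Chase H: χ(H) = A; ψ(A) = A; φ(A) = E. Hence (φ ∘ ψ ∘ χ)(H) = E.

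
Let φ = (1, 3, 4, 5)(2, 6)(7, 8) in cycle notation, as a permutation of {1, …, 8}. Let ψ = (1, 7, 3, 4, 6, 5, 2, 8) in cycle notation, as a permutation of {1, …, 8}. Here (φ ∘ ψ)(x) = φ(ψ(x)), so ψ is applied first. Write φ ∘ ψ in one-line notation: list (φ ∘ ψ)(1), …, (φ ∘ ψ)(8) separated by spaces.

For each element, apply ψ then φ: 1 → 7 → 8; 2 → 8 → 7; 3 → 4 → 5; 4 → 6 → 2; 5 → 2 → 6; 6 → 5 → 1; 7 → 3 → 4; 8 → 1 → 3.
So φ ∘ ψ in one-line form is 8 7 5 2 6 1 4 3.

8 7 5 2 6 1 4 3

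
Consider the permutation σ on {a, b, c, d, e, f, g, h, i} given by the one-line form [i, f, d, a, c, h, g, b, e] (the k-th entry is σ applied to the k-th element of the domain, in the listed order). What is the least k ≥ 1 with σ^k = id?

15

Decomposing into disjoint cycles gives cycle lengths 5, 3, 1.
The order of σ is the least common multiple of its cycle lengths: lcm(5, 3) = 15.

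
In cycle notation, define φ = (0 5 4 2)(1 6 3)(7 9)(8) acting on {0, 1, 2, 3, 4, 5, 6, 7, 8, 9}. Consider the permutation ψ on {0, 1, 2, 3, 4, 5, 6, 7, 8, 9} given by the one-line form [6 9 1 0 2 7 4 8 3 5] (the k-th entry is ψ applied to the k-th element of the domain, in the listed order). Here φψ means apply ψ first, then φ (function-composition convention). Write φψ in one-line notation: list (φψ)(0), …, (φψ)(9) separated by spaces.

(φψ)(x) = φ(ψ(x)). Computing each image: φ(ψ(0)) = φ(6) = 3, φ(ψ(1)) = φ(9) = 7, φ(ψ(2)) = φ(1) = 6, φ(ψ(3)) = φ(0) = 5, φ(ψ(4)) = φ(2) = 0, φ(ψ(5)) = φ(7) = 9, φ(ψ(6)) = φ(4) = 2, φ(ψ(7)) = φ(8) = 8, φ(ψ(8)) = φ(3) = 1, φ(ψ(9)) = φ(5) = 4.
Hence φψ = [3 7 6 5 0 9 2 8 1 4].

3 7 6 5 0 9 2 8 1 4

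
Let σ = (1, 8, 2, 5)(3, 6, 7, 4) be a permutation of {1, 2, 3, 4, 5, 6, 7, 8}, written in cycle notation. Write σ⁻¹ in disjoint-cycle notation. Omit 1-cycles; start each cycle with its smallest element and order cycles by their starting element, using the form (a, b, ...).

(1, 5, 2, 8)(3, 4, 7, 6)

The inverse reverses each cycle.
After reversing and putting each cycle's least element first, σ⁻¹ = (1, 5, 2, 8)(3, 4, 7, 6).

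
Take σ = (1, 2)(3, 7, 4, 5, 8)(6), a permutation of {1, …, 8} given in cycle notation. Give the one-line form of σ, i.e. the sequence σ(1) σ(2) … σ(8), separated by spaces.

Reading each image from the cycles: 1→2, 2→1, 3→7, 4→5, 5→8, 6→6, 7→4, 8→3.
So the one-line form is 2 1 7 5 8 6 4 3.

2 1 7 5 8 6 4 3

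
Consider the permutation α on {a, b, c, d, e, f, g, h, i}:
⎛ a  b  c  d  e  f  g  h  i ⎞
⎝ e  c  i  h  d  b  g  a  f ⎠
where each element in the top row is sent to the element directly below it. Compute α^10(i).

b

Tracing i → f → … returns to i after 4 steps, so i lies in a 4-cycle (b, c, i, f).
Powers repeat with period 4 on this cycle, and 10 mod 4 = 2, so α^10(i) = α^2(i).
Stepping 2 places around the cycle: i → f → b.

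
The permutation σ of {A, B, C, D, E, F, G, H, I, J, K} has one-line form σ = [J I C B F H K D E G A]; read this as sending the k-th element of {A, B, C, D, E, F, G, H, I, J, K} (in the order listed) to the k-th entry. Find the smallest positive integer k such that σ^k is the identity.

Decomposing into disjoint cycles gives cycle lengths 6, 4, 1.
The order is lcm(6, 4) = 12.

12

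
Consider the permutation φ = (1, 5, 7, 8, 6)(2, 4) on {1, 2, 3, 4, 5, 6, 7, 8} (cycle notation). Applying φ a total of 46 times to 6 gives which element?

6 lies in the 5-cycle (1, 5, 7, 8, 6).
Powers repeat with period 5 on this cycle, and 46 mod 5 = 1, so φ^46(6) = φ^1(6).
Stepping 1 place around the cycle: 6 → 1.

1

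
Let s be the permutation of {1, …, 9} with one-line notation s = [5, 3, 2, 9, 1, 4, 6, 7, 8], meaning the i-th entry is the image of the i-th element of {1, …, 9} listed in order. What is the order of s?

Decomposing into disjoint cycles gives cycle lengths 5, 2, 2.
Since disjoint cycles commute, ord(s) = lcm(5, 2, 2) = 10.

10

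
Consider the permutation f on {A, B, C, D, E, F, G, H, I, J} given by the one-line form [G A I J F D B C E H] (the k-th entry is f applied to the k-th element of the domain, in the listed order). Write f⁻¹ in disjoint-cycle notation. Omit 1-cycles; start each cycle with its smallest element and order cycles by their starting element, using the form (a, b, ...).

(A, B, G)(C, H, J, D, F, E, I)

First write f in disjoint cycles: (A, G, B)(C, I, E, F, D, J, H).
Reversing each cycle (and rotating so the smallest element leads) gives f⁻¹ = (A, B, G)(C, H, J, D, F, E, I).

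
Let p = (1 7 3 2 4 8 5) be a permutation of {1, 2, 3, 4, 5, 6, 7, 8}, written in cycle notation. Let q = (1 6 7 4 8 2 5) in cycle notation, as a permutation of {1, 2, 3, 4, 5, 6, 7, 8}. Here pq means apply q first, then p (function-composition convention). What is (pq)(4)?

(pq)(4) = p(q(4)). q(4) = 8, then p(8) = 5. So (pq)(4) = 5.

5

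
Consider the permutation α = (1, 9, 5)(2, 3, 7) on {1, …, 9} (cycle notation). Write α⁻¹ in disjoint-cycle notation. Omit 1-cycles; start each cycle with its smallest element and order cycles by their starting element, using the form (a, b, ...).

If α sends a → b within a cycle, α⁻¹ sends b → a; equivalently, reverse each cycle.
Reversing each cycle of α and rotating so the smallest element leads gives (1, 5, 9)(2, 7, 3).

(1, 5, 9)(2, 7, 3)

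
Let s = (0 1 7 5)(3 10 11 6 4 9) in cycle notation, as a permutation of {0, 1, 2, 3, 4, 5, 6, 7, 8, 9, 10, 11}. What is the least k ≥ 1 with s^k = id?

The cycle type of s is (6, 4, 1, 1).
Since disjoint cycles commute, ord(s) = lcm(6, 4) = 12.

12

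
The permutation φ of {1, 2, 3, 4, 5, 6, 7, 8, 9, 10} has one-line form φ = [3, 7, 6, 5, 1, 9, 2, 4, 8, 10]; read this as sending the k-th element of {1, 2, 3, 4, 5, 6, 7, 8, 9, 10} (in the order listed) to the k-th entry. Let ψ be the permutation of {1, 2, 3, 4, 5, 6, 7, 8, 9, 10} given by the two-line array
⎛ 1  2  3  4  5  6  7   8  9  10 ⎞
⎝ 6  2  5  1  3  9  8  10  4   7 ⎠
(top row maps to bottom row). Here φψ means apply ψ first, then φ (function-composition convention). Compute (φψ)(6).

(φψ)(6) = φ(ψ(6)). ψ(6) = 9, then φ(9) = 8. So (φψ)(6) = 8.

8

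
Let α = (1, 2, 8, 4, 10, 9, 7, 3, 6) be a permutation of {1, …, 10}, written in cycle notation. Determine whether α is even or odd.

The cycle lengths are 9, 1.
A cycle of length ℓ contributes ℓ−1 transpositions, so α is a product of 8 transpositions — even.

even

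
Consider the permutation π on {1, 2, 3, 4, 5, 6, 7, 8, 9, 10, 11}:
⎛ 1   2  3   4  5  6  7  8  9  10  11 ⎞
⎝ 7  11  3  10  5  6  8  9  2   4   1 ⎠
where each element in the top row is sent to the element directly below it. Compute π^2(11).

Tracing 11 → 1 → … returns to 11 after 6 steps, so 11 lies in a 6-cycle (1 7 8 9 2 11).
Advancing 2 steps from 11: 11 → 1 → 7.

7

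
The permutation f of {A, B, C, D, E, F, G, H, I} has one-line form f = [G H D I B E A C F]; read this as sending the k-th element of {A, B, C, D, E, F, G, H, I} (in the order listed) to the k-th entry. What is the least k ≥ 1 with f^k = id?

The disjoint-cycle form of f has cycle lengths 7, 2.
The order is lcm(7, 2) = 14.

14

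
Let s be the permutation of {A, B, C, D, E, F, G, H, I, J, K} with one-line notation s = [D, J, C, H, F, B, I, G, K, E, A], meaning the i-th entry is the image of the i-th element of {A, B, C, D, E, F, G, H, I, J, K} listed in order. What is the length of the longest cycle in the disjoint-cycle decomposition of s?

Decomposing into disjoint cycles gives (A, D, H, G, I, K)(B, J, E, F); the longest has length 6.

6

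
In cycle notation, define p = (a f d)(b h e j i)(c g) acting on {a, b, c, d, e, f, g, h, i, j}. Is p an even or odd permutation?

The cycle lengths are 5, 3, 2.
A cycle is odd iff its length is even; p has 1 even-length cycle, so sgn(p) = (−1)^1 and p is odd.

odd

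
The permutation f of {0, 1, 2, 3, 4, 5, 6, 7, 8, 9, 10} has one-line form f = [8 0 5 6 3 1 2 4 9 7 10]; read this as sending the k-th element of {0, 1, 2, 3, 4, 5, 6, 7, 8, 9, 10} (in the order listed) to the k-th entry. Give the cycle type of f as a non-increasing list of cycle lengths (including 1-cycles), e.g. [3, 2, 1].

[10, 1]

The disjoint cycles are (0 8 9 7 4 3 6 2 5 1)(10), with lengths 10, 1 in non-increasing order.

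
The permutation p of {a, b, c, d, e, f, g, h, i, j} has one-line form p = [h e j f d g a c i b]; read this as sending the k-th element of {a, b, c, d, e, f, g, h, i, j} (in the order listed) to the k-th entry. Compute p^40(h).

Tracing h → c → … returns to h after 9 steps, so h lies in a 9-cycle (a h c j b e d f g).
On a 9-cycle, p^9 is the identity, so p^40 = p^4 there (40 ≡ 4 mod 9).
Stepping 4 places around the cycle: h → c → j → b → e.

e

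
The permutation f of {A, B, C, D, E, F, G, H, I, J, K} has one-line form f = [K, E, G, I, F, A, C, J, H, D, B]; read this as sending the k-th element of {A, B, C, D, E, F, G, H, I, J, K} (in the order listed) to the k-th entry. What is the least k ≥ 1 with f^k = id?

Writing f as disjoint cycles, the cycle lengths are 5, 4, 2.
Since disjoint cycles commute, ord(f) = lcm(5, 4, 2) = 20.

20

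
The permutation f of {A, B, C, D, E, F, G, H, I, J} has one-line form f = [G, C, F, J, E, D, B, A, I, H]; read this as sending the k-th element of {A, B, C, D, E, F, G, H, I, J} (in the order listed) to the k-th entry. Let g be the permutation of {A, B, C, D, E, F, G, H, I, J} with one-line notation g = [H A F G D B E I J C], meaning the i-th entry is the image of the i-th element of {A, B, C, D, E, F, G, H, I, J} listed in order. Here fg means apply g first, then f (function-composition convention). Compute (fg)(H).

g(H) = I, then f(I) = I; composing gives (fg)(H) = I.

I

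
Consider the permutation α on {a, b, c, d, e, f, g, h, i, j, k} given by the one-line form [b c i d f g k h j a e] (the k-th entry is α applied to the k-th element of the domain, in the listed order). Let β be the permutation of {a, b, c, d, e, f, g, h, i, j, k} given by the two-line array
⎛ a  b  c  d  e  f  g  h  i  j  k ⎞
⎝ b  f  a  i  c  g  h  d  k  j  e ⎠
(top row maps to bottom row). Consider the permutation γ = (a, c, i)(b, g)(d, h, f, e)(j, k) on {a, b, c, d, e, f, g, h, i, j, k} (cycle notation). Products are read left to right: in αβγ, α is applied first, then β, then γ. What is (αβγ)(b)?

c

Chase b: α(b) = c; β(c) = a; γ(a) = c. Hence (αβγ)(b) = c.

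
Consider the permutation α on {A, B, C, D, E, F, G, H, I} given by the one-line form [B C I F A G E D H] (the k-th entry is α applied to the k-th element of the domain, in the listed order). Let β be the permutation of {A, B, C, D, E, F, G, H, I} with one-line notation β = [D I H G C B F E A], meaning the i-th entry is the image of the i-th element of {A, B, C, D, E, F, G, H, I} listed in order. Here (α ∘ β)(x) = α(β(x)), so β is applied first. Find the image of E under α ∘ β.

(α ∘ β)(E) = α(β(E)). β(E) = C, then α(C) = I. So (α ∘ β)(E) = I.

I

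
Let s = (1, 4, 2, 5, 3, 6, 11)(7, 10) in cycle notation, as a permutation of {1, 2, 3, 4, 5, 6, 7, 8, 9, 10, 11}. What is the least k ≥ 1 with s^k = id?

14

The disjoint cycles have lengths 7, 2, 1, 1.
Since disjoint cycles commute, ord(s) = lcm(7, 2) = 14.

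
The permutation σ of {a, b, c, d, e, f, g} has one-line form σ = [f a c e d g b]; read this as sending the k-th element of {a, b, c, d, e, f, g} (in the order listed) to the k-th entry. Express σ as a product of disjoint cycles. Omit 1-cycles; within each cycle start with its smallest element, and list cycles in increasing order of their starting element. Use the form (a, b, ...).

From a: a → f → g → b → a, closing the cycle (a, f, g, b).
Repeating from the next unused element and collecting all non-trivial cycles gives (a, f, g, b)(d, e).

(a, f, g, b)(d, e)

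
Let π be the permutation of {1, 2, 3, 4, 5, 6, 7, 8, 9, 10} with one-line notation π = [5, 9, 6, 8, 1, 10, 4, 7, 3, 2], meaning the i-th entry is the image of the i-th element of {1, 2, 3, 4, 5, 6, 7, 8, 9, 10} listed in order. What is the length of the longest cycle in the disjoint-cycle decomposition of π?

5

Decomposing into disjoint cycles gives (1 5)(2 9 3 6 10)(4 8 7); the longest has length 5.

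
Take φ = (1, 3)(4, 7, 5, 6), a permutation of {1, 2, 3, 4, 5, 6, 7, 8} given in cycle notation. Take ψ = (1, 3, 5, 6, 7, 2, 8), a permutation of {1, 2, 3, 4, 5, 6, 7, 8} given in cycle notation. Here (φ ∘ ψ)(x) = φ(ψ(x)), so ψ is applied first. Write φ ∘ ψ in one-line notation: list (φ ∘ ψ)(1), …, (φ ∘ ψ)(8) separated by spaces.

For each element, apply ψ then φ: 1 → 3 → 1; 2 → 8 → 8; 3 → 5 → 6; 4 → 4 → 7; 5 → 6 → 4; 6 → 7 → 5; 7 → 2 → 2; 8 → 1 → 3.
So φ ∘ ψ in one-line form is 1 8 6 7 4 5 2 3.

1 8 6 7 4 5 2 3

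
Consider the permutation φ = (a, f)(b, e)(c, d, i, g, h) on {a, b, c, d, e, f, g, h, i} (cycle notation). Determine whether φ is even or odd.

The cycle lengths are 5, 2, 2.
A cycle is odd iff its length is even; φ has 2 even-length cycles, so sgn(φ) = (−1)^2 and φ is even.

even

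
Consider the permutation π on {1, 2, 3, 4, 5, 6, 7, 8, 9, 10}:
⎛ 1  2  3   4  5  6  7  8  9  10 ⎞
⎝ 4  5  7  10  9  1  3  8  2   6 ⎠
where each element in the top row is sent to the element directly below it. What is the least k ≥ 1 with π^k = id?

Writing π as disjoint cycles, the cycle lengths are 4, 3, 2, 1.
Since disjoint cycles commute, ord(π) = lcm(4, 3, 2) = 12.

12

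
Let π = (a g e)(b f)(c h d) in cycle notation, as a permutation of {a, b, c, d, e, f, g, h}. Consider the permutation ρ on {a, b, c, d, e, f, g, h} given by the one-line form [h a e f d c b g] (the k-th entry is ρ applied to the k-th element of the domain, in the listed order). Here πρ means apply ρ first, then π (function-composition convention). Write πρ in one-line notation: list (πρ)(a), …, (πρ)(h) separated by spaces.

d g a b c h f e

(πρ)(x) = π(ρ(x)). Computing each image: π(ρ(a)) = π(h) = d, π(ρ(b)) = π(a) = g, π(ρ(c)) = π(e) = a, π(ρ(d)) = π(f) = b, π(ρ(e)) = π(d) = c, π(ρ(f)) = π(c) = h, π(ρ(g)) = π(b) = f, π(ρ(h)) = π(g) = e.
Hence πρ = [d g a b c h f e].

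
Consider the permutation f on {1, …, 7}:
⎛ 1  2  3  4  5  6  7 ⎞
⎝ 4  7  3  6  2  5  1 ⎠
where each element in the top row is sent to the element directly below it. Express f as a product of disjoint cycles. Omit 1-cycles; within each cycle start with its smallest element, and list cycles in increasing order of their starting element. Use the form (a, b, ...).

Iterating f from 1 gives 1 → 4 → 6 → 5 → 2 → 7 → 1; that is the 6-cycle (1, 4, 6, 5, 2, 7).
Continuing from each remaining unvisited element yields (1, 4, 6, 5, 2, 7).

(1, 4, 6, 5, 2, 7)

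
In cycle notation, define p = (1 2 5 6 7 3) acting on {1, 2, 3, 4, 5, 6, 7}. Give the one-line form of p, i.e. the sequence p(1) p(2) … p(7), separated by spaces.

2 5 1 4 6 7 3

Each element maps to the next entry in its cycle (wrapping to the front): 1→2, 2→5, 3→1, 4→4, 5→6, 6→7, 7→3.
So the one-line form is 2 5 1 4 6 7 3.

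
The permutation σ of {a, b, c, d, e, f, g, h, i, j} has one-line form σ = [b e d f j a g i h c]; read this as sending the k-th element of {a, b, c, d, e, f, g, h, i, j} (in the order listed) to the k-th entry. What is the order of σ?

14

The disjoint-cycle form of σ has cycle lengths 7, 2, 1.
The order is lcm(7, 2) = 14.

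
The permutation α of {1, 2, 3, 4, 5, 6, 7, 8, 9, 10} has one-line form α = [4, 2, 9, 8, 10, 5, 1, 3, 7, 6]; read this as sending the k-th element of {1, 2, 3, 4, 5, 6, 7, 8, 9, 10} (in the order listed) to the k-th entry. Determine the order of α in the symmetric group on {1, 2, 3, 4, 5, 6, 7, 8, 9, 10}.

6

The disjoint-cycle form of α has cycle lengths 6, 3, 1.
Since disjoint cycles commute, ord(α) = lcm(6, 3) = 6.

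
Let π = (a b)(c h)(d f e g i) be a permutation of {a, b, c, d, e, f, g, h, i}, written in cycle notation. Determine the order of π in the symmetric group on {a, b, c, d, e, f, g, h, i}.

10

The disjoint cycles have lengths 5, 2, 2.
The order is lcm(5, 2, 2) = 10.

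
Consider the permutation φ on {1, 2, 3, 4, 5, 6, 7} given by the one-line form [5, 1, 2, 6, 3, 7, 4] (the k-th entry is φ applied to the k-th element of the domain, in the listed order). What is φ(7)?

7 is element number 7 of the domain, and entry number 7 of the one-line form is 4, so φ(7) = 4.

4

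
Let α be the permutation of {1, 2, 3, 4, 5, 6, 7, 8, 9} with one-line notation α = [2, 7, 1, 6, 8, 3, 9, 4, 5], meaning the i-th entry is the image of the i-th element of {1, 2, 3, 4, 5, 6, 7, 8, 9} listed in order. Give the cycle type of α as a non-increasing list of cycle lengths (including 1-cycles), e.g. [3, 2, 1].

The disjoint cycles are (1 2 7 9 5 8 4 6 3), with lengths 9 in non-increasing order.

[9]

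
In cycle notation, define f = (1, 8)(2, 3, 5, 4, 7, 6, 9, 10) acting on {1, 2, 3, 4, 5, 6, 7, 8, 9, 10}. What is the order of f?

The cycle type of f is (8, 2).
Since disjoint cycles commute, ord(f) = lcm(8, 2) = 8.

8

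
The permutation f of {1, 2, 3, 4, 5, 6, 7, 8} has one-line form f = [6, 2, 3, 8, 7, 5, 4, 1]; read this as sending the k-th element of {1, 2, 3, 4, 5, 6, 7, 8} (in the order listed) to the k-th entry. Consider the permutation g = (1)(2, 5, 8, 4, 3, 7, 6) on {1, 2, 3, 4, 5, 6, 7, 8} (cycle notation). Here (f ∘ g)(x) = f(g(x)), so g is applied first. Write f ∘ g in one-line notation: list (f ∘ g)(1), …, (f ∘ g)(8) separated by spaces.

6 7 4 3 1 2 5 8

(f ∘ g)(x) = f(g(x)). Computing each image: f(g(1)) = f(1) = 6, f(g(2)) = f(5) = 7, f(g(3)) = f(7) = 4, f(g(4)) = f(3) = 3, f(g(5)) = f(8) = 1, f(g(6)) = f(2) = 2, f(g(7)) = f(6) = 5, f(g(8)) = f(4) = 8.
Hence f ∘ g = [6 7 4 3 1 2 5 8].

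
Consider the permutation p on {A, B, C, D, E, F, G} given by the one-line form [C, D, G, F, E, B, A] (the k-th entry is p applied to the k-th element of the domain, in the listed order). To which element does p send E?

E

E is element number 5 of the domain, and entry number 5 of the one-line form is E, so p(E) = E.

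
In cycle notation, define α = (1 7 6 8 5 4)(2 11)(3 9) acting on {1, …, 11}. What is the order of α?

6

The disjoint cycles have lengths 6, 2, 2, 1.
The order is lcm(6, 2, 2) = 6.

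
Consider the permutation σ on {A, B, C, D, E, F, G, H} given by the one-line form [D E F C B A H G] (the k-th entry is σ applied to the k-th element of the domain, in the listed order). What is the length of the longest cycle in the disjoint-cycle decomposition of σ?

Decomposing into disjoint cycles gives (A D C F)(B E)(G H); the longest has length 4.

4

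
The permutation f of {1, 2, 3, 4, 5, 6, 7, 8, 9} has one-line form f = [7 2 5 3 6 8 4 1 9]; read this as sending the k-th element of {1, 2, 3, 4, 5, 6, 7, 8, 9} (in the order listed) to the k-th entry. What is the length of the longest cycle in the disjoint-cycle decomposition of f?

7

Decomposing into disjoint cycles gives (1 7 4 3 5 6 8); the longest has length 7.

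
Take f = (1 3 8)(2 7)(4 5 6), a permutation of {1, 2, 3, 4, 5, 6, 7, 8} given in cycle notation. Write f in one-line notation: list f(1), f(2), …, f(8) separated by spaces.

3 7 8 5 6 4 2 1

Reading each image from the cycles: 1→3, 2→7, 3→8, 4→5, 5→6, 6→4, 7→2, 8→1.
Listing these in domain order gives 3 7 8 5 6 4 2 1.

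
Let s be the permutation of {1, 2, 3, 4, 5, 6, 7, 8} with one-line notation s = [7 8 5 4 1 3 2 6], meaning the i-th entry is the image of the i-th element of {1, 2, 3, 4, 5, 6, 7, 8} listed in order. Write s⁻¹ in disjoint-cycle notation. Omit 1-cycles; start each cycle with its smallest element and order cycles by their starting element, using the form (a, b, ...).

(1, 5, 3, 6, 8, 2, 7)

The cycle decomposition of s is (1, 7, 2, 8, 6, 3, 5).
Reversing each cycle (and rotating so the smallest element leads) gives s⁻¹ = (1, 5, 3, 6, 8, 2, 7).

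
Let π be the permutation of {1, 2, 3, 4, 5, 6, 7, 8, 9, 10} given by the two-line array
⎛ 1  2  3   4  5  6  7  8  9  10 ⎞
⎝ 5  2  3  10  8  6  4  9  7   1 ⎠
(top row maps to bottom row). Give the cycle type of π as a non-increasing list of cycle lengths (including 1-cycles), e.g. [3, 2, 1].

[7, 1, 1, 1]

The disjoint cycles are (1 5 8 9 7 4 10)(2)(3)(6), with lengths 7, 1, 1, 1 in non-increasing order.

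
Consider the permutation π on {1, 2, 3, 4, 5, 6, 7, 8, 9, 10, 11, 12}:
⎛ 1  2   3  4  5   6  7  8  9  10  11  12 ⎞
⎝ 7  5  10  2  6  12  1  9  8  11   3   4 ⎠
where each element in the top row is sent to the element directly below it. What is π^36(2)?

5

Tracing 2 → 5 → … returns to 2 after 5 steps, so 2 lies in a 5-cycle (2 5 6 12 4).
Powers repeat with period 5 on this cycle, and 36 mod 5 = 1, so π^36(2) = π^1(2).
Advancing 1 step from 2: 2 → 5.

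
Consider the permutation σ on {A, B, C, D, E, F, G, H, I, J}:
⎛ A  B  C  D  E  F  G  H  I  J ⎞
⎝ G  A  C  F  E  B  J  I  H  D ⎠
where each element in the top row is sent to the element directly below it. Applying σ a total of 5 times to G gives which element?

A

Tracing G → J → … returns to G after 6 steps, so G lies in a 6-cycle (A, G, J, D, F, B).
Advancing 5 steps from G: G → J → D → F → B → A.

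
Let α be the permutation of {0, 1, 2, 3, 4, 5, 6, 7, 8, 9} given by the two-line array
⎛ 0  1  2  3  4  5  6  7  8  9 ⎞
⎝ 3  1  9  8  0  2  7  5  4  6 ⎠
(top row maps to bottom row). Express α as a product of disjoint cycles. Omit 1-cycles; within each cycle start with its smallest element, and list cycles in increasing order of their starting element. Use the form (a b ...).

(0 3 8 4)(2 9 6 7 5)

From 0: 0 → 3 → 8 → 4 → 0, closing the cycle (0 3 8 4).
Continuing from each remaining unvisited element yields (0 3 8 4)(2 9 6 7 5).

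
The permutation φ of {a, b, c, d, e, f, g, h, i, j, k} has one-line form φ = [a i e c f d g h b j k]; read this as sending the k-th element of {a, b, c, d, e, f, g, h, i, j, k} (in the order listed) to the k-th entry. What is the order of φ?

4

Writing φ as disjoint cycles, the cycle lengths are 4, 2, 1, 1, 1, 1, 1.
Since disjoint cycles commute, ord(φ) = lcm(4, 2) = 4.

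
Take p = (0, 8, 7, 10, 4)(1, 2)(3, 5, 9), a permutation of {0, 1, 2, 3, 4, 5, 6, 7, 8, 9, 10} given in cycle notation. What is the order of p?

The disjoint cycles have lengths 5, 3, 2, 1.
Since disjoint cycles commute, ord(p) = lcm(5, 3, 2) = 30.

30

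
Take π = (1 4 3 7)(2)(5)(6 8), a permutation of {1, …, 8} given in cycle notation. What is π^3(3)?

3 lies in the 4-cycle (1 4 3 7).
Stepping 3 places around the cycle: 3 → 7 → 1 → 4.

4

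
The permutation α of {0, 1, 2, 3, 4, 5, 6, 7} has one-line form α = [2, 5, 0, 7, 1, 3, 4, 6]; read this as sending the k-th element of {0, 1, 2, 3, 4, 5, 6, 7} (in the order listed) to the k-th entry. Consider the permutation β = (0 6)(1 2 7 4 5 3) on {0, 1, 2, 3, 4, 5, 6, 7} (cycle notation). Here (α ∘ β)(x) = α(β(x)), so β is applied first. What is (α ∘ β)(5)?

β(5) = 3, then α(3) = 7; composing gives (α ∘ β)(5) = 7.

7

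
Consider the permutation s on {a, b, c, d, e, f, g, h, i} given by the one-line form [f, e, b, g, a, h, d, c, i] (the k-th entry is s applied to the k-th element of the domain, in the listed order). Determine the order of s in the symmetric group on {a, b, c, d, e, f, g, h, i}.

Decomposing into disjoint cycles gives cycle lengths 6, 2, 1.
The order of s is the least common multiple of its cycle lengths: lcm(6, 2) = 6.

6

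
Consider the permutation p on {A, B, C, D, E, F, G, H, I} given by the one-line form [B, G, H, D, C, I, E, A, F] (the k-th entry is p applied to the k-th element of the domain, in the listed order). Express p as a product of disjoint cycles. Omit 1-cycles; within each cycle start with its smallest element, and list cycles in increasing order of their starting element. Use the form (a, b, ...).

(A, B, G, E, C, H)(F, I)

Start at A and follow images: A → B → G → E → C → H → A, giving the cycle (A, B, G, E, C, H).
Repeating from the next unused element and collecting all non-trivial cycles gives (A, B, G, E, C, H)(F, I).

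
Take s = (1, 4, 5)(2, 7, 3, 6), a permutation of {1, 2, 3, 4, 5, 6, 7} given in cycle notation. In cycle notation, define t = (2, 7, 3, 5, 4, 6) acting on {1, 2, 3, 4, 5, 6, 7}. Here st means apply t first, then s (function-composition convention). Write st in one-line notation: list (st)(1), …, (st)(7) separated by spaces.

4 3 1 2 5 7 6

(st)(x) = s(t(x)). Computing each image: s(t(1)) = s(1) = 4, s(t(2)) = s(7) = 3, s(t(3)) = s(5) = 1, s(t(4)) = s(6) = 2, s(t(5)) = s(4) = 5, s(t(6)) = s(2) = 7, s(t(7)) = s(3) = 6.
Hence st = [4 3 1 2 5 7 6].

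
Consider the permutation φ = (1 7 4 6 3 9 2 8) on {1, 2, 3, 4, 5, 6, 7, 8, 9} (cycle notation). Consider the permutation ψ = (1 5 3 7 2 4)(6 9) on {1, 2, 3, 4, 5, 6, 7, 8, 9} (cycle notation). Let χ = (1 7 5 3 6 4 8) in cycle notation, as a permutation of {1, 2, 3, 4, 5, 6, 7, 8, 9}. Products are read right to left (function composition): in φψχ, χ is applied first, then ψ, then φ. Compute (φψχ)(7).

Chase 7: χ(7) = 5; ψ(5) = 3; φ(3) = 9. Hence (φψχ)(7) = 9.

9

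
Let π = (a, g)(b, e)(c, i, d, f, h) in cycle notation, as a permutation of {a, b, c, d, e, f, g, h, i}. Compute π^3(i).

h

i lies in the 5-cycle (c, i, d, f, h).
Stepping 3 places around the cycle: i → d → f → h.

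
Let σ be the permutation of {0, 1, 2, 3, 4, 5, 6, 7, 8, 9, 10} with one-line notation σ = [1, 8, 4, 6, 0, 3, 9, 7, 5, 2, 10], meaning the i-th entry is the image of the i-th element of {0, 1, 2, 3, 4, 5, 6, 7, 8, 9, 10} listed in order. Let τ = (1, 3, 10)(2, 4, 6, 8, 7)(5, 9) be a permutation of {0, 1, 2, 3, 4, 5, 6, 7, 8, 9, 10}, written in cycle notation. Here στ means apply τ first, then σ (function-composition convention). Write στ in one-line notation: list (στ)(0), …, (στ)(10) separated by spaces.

1 6 0 10 9 2 5 4 7 3 8

(στ)(x) = σ(τ(x)). Computing each image: σ(τ(0)) = σ(0) = 1, σ(τ(1)) = σ(3) = 6, σ(τ(2)) = σ(4) = 0, σ(τ(3)) = σ(10) = 10, σ(τ(4)) = σ(6) = 9, σ(τ(5)) = σ(9) = 2, σ(τ(6)) = σ(8) = 5, σ(τ(7)) = σ(2) = 4, σ(τ(8)) = σ(7) = 7, σ(τ(9)) = σ(5) = 3, σ(τ(10)) = σ(1) = 8.
Hence στ = [1 6 0 10 9 2 5 4 7 3 8].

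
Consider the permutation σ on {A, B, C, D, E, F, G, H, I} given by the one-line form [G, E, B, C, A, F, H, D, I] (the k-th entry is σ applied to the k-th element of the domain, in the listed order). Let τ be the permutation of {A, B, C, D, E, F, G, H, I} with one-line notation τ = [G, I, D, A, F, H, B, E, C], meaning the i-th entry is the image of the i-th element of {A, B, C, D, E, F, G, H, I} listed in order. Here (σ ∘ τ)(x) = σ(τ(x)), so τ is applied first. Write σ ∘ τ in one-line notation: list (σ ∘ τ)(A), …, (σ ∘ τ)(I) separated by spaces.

(σ ∘ τ)(x) = σ(τ(x)). Computing each image: σ(τ(A)) = σ(G) = H, σ(τ(B)) = σ(I) = I, σ(τ(C)) = σ(D) = C, σ(τ(D)) = σ(A) = G, σ(τ(E)) = σ(F) = F, σ(τ(F)) = σ(H) = D, σ(τ(G)) = σ(B) = E, σ(τ(H)) = σ(E) = A, σ(τ(I)) = σ(C) = B.
Hence σ ∘ τ = [H I C G F D E A B].

H I C G F D E A B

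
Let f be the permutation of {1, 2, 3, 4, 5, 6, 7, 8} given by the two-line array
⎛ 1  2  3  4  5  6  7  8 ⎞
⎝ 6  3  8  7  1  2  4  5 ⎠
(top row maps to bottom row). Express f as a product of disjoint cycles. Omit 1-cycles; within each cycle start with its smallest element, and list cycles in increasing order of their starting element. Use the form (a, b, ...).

(1, 6, 2, 3, 8, 5)(4, 7)

Iterating f from 1 gives 1 → 6 → 2 → 3 → 8 → 5 → 1; that is the 6-cycle (1, 6, 2, 3, 8, 5).
Continuing from each remaining unvisited element yields (1, 6, 2, 3, 8, 5)(4, 7).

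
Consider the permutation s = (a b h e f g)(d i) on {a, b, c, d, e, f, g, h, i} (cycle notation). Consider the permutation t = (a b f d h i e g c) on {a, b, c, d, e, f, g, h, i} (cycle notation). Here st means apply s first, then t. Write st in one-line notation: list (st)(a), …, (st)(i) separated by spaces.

(st)(x) = t(s(x)). Computing each image: t(s(a)) = t(b) = f, t(s(b)) = t(h) = i, t(s(c)) = t(c) = a, t(s(d)) = t(i) = e, t(s(e)) = t(f) = d, t(s(f)) = t(g) = c, t(s(g)) = t(a) = b, t(s(h)) = t(e) = g, t(s(i)) = t(d) = h.
Hence st = [f i a e d c b g h].

f i a e d c b g h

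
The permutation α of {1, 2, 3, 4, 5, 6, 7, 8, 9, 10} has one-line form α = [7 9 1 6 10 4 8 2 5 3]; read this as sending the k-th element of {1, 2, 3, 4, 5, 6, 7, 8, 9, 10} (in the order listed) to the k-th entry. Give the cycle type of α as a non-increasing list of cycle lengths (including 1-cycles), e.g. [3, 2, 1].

The disjoint cycles are (1 7 8 2 9 5 10 3)(4 6), with lengths 8, 2 in non-increasing order.

[8, 2]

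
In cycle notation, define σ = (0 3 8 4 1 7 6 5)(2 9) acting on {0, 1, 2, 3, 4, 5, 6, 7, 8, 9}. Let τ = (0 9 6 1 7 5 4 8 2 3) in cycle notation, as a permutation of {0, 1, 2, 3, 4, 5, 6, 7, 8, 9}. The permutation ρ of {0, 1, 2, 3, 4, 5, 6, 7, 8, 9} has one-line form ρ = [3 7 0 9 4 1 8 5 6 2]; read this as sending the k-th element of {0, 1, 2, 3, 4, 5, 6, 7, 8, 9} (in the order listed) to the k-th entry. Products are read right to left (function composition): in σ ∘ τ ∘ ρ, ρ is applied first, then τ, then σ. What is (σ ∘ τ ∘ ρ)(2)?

2

Chase 2: ρ(2) = 0; τ(0) = 9; σ(9) = 2. Hence (σ ∘ τ ∘ ρ)(2) = 2.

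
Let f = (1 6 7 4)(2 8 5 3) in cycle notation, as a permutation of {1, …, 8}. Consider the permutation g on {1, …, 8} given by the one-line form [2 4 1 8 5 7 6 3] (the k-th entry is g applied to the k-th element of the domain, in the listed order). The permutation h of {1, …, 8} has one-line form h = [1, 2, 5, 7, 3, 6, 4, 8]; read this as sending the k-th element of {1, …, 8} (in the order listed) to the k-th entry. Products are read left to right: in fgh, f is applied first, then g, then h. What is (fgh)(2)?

5

Apply the permutations in order: f(2) = 8, then g(8) = 3, then h(3) = 5. So (fgh)(2) = 5.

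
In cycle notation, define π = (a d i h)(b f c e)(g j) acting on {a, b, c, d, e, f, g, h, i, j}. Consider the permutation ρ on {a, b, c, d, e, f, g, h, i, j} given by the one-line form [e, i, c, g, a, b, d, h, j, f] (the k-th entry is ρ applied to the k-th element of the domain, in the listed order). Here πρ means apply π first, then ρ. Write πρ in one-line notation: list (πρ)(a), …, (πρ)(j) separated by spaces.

g b a j i c f e h d

Chase each element through π then ρ: a → d → g; b → f → b; c → e → a; d → i → j; e → b → i; f → c → c; g → j → f; h → a → e; i → h → h; j → g → d.
So πρ in one-line form is g b a j i c f e h d.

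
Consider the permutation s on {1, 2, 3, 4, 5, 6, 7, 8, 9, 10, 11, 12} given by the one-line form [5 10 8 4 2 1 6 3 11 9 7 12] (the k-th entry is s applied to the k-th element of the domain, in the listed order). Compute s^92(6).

Tracing 6 → 1 → … returns to 6 after 8 steps, so 6 lies in an 8-cycle (1, 5, 2, 10, 9, 11, 7, 6).
Since the cycle has length 8, s^92 acts on it the same as s^4 (92 mod 8 = 4).
Advancing 4 steps from 6: 6 → 1 → 5 → 2 → 10.

10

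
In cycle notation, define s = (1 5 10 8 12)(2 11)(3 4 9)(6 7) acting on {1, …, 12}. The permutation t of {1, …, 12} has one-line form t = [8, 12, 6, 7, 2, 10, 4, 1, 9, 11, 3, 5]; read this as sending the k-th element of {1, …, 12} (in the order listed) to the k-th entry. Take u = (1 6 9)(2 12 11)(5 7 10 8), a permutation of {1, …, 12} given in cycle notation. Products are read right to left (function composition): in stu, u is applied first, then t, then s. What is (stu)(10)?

5

Apply the permutations in order: u(10) = 8, then t(8) = 1, then s(1) = 5. So (stu)(10) = 5.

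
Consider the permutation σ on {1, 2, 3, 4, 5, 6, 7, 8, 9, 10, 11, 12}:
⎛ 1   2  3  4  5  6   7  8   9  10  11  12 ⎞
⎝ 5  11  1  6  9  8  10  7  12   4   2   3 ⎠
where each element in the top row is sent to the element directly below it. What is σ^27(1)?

9

Tracing 1 → 5 → … returns to 1 after 5 steps, so 1 lies in a 5-cycle (1, 5, 9, 12, 3).
Powers repeat with period 5 on this cycle, and 27 mod 5 = 2, so σ^27(1) = σ^2(1).
Advancing 2 steps from 1: 1 → 5 → 9.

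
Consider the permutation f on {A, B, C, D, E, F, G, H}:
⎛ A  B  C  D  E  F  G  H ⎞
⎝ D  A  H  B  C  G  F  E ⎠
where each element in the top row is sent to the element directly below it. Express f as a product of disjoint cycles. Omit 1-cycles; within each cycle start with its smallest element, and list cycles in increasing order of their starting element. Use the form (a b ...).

(A D B)(C H E)(F G)

Start at A and follow images: A → D → B → A, giving the cycle (A D B).
Continuing from each remaining unvisited element yields (A D B)(C H E)(F G).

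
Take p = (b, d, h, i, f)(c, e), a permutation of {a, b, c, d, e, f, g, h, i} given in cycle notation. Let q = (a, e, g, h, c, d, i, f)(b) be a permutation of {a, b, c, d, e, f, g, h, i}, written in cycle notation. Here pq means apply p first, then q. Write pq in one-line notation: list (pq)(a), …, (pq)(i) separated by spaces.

(pq)(x) = q(p(x)). Computing each image: q(p(a)) = q(a) = e, q(p(b)) = q(d) = i, q(p(c)) = q(e) = g, q(p(d)) = q(h) = c, q(p(e)) = q(c) = d, q(p(f)) = q(b) = b, q(p(g)) = q(g) = h, q(p(h)) = q(i) = f, q(p(i)) = q(f) = a.
Hence pq = [e i g c d b h f a].

e i g c d b h f a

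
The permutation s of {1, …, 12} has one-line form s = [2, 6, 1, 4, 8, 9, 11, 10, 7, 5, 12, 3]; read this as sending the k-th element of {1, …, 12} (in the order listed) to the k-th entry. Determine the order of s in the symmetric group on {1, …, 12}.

Writing s as disjoint cycles, the cycle lengths are 8, 3, 1.
The order is lcm(8, 3) = 24.

24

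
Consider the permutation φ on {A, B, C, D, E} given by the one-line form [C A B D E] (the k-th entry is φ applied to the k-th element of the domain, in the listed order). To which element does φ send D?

D is element number 4 of the domain, and entry number 4 of the one-line form is D, so φ(D) = D.

D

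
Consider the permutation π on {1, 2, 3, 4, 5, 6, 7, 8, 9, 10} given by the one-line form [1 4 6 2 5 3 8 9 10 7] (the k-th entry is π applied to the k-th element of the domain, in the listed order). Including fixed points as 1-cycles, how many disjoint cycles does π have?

5

The cycle decomposition is (1)(2 4)(3 6)(5)(7 8 9 10), which has 5 cycles (counting 1-cycles).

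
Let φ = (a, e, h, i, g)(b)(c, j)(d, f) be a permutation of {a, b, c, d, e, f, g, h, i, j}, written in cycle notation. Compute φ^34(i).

h

i lies in the 5-cycle (a, e, h, i, g).
On a 5-cycle, φ^5 is the identity, so φ^34 = φ^4 there (34 ≡ 4 mod 5).
Advancing 4 steps from i: i → g → a → e → h.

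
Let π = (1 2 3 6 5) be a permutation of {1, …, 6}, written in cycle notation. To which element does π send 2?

3

Within (1 2 3 6 5), 2 ↦ 3.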